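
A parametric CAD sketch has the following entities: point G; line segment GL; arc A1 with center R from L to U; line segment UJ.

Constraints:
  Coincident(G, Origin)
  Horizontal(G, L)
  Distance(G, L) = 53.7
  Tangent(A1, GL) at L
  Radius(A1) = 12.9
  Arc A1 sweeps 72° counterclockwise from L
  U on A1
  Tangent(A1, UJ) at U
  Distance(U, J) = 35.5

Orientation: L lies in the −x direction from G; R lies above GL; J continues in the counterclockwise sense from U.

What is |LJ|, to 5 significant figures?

48.593

On A1, L sits at bearing -90° from R; a 72° counterclockwise sweep puts U at bearing -18°, so U = R + 12.9·(cos -18°, sin -18°) = (-41.431, 8.9137). The tangent condition forces RU to be normal to UJ, so UJ runs along (−sin -18°, cos -18°); with |UJ| = 35.5, J = (-30.461, 42.676). Then |LJ| = |J − L| = 48.593.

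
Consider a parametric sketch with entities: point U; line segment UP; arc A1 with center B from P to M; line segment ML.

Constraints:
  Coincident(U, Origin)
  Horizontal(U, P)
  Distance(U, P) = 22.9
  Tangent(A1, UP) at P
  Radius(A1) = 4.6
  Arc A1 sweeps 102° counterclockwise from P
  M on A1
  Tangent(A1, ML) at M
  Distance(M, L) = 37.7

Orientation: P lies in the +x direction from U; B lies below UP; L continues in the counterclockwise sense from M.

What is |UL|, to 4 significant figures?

49.89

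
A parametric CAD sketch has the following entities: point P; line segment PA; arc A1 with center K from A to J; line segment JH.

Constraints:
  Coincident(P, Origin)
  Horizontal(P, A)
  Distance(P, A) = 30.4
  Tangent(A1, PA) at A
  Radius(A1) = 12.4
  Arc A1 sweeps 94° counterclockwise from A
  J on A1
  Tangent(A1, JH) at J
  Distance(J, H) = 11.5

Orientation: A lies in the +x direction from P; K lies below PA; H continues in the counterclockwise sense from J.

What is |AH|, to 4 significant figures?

27.31

On A1, A sits at bearing 90° from K; a 94° counterclockwise sweep puts J at bearing 184°, so J = K + 12.4·(cos 184°, sin 184°) = (18.03, -13.26). The tangent condition forces KJ to be normal to JH, so JH runs along (−sin 184°, cos 184°); with |JH| = 11.5, H = (18.83, -24.74). Then |AH| = |H − A| = 27.31.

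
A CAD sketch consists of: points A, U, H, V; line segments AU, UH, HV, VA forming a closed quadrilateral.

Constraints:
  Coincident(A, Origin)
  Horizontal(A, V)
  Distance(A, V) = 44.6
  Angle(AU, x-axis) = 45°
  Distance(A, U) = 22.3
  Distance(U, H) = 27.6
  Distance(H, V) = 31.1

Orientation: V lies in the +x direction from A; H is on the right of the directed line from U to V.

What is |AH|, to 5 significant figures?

19.770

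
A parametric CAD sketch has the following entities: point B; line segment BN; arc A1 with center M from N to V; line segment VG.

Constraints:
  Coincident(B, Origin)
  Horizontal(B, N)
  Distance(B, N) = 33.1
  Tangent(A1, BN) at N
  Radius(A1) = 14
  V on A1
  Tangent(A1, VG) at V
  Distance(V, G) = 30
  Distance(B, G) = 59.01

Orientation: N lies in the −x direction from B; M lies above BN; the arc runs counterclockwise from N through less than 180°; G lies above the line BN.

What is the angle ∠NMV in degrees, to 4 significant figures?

119.5°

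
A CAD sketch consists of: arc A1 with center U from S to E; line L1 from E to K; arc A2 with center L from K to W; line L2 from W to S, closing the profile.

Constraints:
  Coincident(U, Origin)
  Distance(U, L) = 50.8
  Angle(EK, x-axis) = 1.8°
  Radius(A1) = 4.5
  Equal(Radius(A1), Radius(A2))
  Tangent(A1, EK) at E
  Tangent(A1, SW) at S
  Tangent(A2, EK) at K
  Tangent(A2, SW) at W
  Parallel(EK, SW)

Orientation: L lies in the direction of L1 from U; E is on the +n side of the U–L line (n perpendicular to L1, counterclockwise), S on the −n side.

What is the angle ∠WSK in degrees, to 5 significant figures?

10.047°

The slot axis is L1's direction at 1.8°, so u = (cos 1.8°, sin 1.8°) = (0.99951, 0.031411) and n = (−sin 1.8°, cos 1.8°) = (-0.031411, 0.99951). U is at the origin and L lies 50.8 along u from U, so L = 50.8·u = (50.775, 1.5957). Tangency of A1 to both parallel lines with radius 4.5 puts E and S at U ± 4.5·n: E = (-0.14135, 4.4978), S = (0.14135, -4.4978). Equal radii place K and W the same way about L: K = L + 4.5·n = (50.634, 6.0934), W = L − 4.5·n = (50.916, -2.9021). Then cos ∠WSK = SW·SK / (|SW||SK|), giving 10.047°.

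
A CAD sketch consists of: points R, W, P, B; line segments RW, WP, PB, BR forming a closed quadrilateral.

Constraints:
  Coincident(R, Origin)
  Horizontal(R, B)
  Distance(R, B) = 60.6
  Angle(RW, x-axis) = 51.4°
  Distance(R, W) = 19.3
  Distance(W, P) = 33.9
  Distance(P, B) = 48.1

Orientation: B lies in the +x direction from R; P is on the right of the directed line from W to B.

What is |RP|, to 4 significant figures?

24.65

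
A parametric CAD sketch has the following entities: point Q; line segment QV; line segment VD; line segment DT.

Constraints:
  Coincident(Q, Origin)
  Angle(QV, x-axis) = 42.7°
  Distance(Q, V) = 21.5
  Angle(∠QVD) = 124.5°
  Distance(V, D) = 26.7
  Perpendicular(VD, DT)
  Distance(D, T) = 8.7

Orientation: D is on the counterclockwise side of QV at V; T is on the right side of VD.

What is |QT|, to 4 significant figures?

47.00

Q is at the origin; QV runs at 42.7° with length 21.5, so V = 21.5·(cos 42.7°, sin 42.7°) = (15.80, 14.58). ∠QVD = 124.5°, so VD runs at 42.7° + (180° − 124.5°) = 98.20° from the x-axis; with |VD| = 26.7, D = V + 26.7·(cos 98.20°, sin 98.20°) = (11.99, 41.01). VD is perpendicular to DT; with |DT| = 8.7 on the right of VD, T = D + 8.7·(0.9898, 0.1426) = (20.60, 42.25). Then |QT| = |T − Q| = 47.00.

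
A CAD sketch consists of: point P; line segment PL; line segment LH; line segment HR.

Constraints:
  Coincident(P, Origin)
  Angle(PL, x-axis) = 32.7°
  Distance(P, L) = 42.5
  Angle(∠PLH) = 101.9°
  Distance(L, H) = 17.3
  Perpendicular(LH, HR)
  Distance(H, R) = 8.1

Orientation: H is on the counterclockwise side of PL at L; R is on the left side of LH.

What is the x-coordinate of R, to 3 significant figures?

22.0

P is at the origin; PL runs at 32.7° with length 42.5, so L = 42.5·(cos 32.7°, sin 32.7°) = (35.8, 23.0). ∠PLH = 101.9°, so LH runs at 32.7° + (180° − 101.9°) = 111° from the x-axis; with |LH| = 17.3, H = L + 17.3·(cos 111°, sin 111°) = (29.6, 39.1). LH is perpendicular to HR; with |HR| = 8.1 on the left of LH, R = H + 8.1·(-0.935, -0.355) = (22.0, 36.3). So R.x = 22.0.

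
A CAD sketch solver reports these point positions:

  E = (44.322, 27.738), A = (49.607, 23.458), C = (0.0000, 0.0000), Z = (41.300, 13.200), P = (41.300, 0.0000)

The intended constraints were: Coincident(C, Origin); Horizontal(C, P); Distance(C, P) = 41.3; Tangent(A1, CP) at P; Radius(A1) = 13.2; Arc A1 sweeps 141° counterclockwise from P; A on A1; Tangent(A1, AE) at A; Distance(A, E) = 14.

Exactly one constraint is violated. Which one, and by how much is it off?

Distance(A, E) = 14 — off by 7.20.

C = (0.00, 0.00) ✓; C.y = 0.00, P.y = 0.00 ✓; |CP| = 41.30 ✓; ∠(ZP, PC) = 90.00° ✓; |ZP| = 13.20 ✓; bearing(Z→A) − bearing(Z→P) = 141.0° ✓; |ZA| = 13.20 ✓; ∠(ZA, AE) = 90.00° ✓; |AE| = 6.801 ✗.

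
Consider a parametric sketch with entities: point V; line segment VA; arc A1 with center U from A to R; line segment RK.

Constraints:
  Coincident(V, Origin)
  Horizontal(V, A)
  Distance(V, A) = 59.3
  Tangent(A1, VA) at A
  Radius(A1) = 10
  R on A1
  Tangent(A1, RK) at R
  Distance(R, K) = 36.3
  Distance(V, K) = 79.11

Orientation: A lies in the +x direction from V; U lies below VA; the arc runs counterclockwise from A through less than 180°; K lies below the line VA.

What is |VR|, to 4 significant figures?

51.83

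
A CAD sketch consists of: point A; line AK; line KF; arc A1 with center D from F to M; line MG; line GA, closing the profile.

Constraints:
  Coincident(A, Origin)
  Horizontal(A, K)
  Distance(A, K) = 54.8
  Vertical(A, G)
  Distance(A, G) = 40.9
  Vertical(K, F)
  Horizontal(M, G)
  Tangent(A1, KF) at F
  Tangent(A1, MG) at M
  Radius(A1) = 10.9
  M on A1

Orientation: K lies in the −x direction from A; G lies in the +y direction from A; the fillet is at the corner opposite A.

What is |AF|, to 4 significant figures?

62.47

The virtual corner opposite A is at (-54.80, 40.90). The tangent condition forces DF to be normal to KF and tangency of A1 to MG means the radius DM is perpendicular to MG, with radius 10.9, so the center D sits 10.9 in from both sides at D = (-43.90, 30.00). That places the tangent points at F = (-54.80, 30.00) on KF and M = (-43.90, 40.90) on MG. Then |AF| = |F − A| = 62.47.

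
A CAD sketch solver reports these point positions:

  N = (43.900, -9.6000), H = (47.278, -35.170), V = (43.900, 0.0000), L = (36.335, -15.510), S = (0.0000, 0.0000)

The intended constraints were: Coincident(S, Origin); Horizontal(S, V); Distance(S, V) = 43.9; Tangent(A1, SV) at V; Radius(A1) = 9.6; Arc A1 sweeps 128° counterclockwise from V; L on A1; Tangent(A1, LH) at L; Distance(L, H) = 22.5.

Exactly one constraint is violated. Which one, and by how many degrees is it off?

Tangent(A1, LH) at L — off by 8.90°.

S = (0.00, 0.00) ✓; S.y = 0.00, V.y = 0.00 ✓; |SV| = 43.90 ✓; ∠(NV, VS) = 90.00° ✓; |NV| = 9.600 ✓; bearing(N→L) − bearing(N→V) = 128.0° ✓; |NL| = 9.600 ✓; ∠(NL, LH) = 98.90° ✗; |LH| = 22.50 ✓.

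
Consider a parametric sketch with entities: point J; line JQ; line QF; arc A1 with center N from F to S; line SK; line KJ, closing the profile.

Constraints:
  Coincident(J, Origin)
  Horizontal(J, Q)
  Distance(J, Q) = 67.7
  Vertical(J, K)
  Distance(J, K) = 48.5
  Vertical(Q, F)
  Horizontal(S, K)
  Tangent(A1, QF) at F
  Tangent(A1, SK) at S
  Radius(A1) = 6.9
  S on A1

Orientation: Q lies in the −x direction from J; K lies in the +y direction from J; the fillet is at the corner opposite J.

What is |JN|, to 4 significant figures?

73.67

J is at the origin; J and Q share the same y with |JQ| = 67.7 and Q on the −x side, so Q = (-67.70, 0.000). J and K share the same x with |JK| = 48.5 and K on the +y side, so K = (0.000, 48.50). The virtual corner opposite J is at (-67.70, 48.50). Since A1 is tangent to QF there, NF ⟂ QF and the tangent condition forces NS to be normal to SK, with radius 6.9, so the center N sits 6.9 in from both sides at N = (-60.80, 41.60). Then |JN| = |N − J| = 73.67.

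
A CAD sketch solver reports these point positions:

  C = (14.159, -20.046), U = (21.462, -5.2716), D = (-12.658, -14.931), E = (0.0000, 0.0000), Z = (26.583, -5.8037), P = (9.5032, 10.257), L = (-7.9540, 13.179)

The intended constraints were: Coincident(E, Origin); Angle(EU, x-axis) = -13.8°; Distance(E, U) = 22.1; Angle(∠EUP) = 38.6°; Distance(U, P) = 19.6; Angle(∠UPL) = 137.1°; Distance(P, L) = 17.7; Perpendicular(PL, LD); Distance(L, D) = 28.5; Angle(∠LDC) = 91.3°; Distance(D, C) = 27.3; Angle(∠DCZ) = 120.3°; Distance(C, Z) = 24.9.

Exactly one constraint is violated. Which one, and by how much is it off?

Distance(C, Z) = 24.9 — off by 6.00.

E = (0.00, 0.00) ✓; EU at -13.80° ✓; |EU| = 22.10 ✓; ∠EUP = 38.60° ✓; |UP| = 19.60 ✓; ∠UPL = 137.1° ✓; |PL| = 17.70 ✓; ∠(PL, LD) = 90.00° ✓; |LD| = 28.50 ✓; ∠LDC = 91.30° ✓; |DC| = 27.30 ✓; ∠DCZ = 120.3° ✓; |CZ| = 18.90 ✗.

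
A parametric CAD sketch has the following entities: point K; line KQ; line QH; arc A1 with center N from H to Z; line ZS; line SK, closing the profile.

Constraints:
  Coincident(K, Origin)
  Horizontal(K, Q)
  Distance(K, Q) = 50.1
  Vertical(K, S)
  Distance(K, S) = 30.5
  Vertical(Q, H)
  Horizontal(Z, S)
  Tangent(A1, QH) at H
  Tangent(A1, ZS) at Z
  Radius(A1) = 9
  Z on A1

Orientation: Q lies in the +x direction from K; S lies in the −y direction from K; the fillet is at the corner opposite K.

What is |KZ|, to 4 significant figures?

51.18

K is at the origin; KQ is horizontal with |KQ| = 50.1 and Q on the +x side, so Q = (50.10, 0.000). K and S share the same x with |KS| = 30.5 and S on the −y side, so S = (0.000, -30.50). The virtual corner opposite K is at (50.10, -30.50). Tangency of A1 to QH means the radius NH is perpendicular to QH and since A1 is tangent to ZS there, NZ ⟂ ZS, with radius 9.0, so the center N sits 9.0 in from both sides at N = (41.10, -21.50). That places the tangent points at H = (50.10, -21.50) on QH and Z = (41.10, -30.50) on ZS. Then |KZ| = |Z − K| = 51.18.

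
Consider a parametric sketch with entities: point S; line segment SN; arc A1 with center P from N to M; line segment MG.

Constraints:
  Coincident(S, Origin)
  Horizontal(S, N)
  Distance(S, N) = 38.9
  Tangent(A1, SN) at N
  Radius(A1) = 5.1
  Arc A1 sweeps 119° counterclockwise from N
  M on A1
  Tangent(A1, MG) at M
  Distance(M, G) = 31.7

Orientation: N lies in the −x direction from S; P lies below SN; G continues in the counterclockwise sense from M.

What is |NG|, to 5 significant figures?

36.945

S is at the origin; S and N share the same y with |SN| = 38.9 and N on the −x side, so N = (-38.900, 0.0000). Tangency of A1 to SN means the radius PN is perpendicular to SN, so P = N + (0, -5.1) = (-38.900, -5.1000). On A1, N sits at bearing 90° from P; a 119° counterclockwise sweep puts M at bearing 209°, so M = P + 5.1·(cos 209°, sin 209°) = (-43.361, -7.5725). Tangency of A1 to MG means the radius PM is perpendicular to MG, so MG runs along (−sin 209°, cos 209°); with |MG| = 31.7, G = (-27.992, -35.298). Then |NG| = |G − N| = 36.945.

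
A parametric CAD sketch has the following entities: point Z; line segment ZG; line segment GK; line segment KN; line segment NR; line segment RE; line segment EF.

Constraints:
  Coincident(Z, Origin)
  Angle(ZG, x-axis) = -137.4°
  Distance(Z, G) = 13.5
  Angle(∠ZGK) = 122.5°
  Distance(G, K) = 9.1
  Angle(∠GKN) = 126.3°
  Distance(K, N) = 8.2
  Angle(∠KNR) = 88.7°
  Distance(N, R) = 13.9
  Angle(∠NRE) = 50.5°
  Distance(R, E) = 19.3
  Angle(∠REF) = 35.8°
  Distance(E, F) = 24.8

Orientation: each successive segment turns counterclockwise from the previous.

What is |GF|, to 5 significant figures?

23.689

∠NRE = 50.5° gives RE at -165.40° from the x-axis; with |RE| = 19.3, E = (-13.808, -13.974). ∠REF = 35.8° gives EF at -21.200° from the x-axis; with |EF| = 24.8, F = (9.3133, -22.942). Then |GF| = |F − G| = 23.689.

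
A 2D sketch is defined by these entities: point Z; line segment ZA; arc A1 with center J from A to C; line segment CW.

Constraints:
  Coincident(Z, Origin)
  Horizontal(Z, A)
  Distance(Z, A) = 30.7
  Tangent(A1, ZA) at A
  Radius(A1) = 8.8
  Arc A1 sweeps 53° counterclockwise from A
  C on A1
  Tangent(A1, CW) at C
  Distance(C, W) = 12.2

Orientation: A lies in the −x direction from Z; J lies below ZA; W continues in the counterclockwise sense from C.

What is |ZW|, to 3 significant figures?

47.0

Z is at the origin; Z and A share the same y with |ZA| = 30.7 and A on the −x side, so A = (-30.7, 0.00). The tangent condition forces JA to be normal to ZA, so J = A + (0, -8.8) = (-30.7, -8.80). On A1, A sits at bearing 90° from J; a 53° counterclockwise sweep puts C at bearing 143°, so C = J + 8.8·(cos 143°, sin 143°) = (-37.7, -3.50). Tangency of A1 to CW means the radius JC is perpendicular to CW, so CW runs along (−sin 143°, cos 143°); with |CW| = 12.2, W = (-45.1, -13.2). Then |ZW| = |W − Z| = 47.0.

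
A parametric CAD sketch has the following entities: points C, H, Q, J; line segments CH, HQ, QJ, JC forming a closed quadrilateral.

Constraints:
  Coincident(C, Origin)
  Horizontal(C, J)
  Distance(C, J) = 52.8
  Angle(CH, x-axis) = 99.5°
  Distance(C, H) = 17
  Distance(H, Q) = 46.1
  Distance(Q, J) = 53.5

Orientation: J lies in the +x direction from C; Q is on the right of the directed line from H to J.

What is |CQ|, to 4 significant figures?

29.14

Checks: |HQ| = 46.10 ✓; |QJ| = 53.50 ✓.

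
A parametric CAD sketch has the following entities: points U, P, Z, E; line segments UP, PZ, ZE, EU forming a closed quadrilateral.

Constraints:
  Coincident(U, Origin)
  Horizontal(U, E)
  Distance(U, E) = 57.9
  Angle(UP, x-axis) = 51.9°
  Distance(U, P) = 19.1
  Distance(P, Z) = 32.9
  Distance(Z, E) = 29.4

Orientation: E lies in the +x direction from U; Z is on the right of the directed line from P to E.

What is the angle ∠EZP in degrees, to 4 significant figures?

102.1°

Checks: |PZ| = 32.90 ✓; |ZE| = 29.40 ✓.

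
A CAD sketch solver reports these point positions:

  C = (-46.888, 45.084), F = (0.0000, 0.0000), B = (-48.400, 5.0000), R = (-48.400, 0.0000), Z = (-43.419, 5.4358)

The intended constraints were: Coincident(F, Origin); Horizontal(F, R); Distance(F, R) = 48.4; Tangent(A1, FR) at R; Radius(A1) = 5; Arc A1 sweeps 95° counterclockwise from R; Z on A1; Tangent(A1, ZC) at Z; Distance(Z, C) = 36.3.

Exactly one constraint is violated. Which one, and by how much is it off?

Distance(Z, C) = 36.3 — off by 3.50.

F = (0.00, 0.00) ✓; F.y = 0.00, R.y = 0.00 ✓; |FR| = 48.40 ✓; ∠(BR, RF) = 90.00° ✓; |BR| = 5.000 ✓; bearing(B→Z) − bearing(B→R) = 95.00° ✓; |BZ| = 5.000 ✓; ∠(BZ, ZC) = 90.00° ✓; |ZC| = 39.80 ✗.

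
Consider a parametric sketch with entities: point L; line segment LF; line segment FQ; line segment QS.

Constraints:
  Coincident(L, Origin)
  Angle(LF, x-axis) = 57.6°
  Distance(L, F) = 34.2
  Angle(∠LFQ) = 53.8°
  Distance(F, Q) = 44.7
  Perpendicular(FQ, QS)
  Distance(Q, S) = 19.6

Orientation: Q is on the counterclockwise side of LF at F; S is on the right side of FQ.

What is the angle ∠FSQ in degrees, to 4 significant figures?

66.32°

L is at the origin; LF runs at 57.6° with length 34.2, so F = 34.2·(cos 57.6°, sin 57.6°) = (18.33, 28.88). ∠LFQ = 53.8°, so FQ runs at 57.6° + (180° − 53.8°) = 183.8° from the x-axis; with |FQ| = 44.7, Q = F + 44.7·(cos 183.8°, sin 183.8°) = (-26.28, 25.91). FQ ⟂ QS; with |QS| = 19.6 on the right of FQ, S = Q + 19.6·(-0.06627, 0.9978) = (-27.58, 45.47). Then cos ∠FSQ = SF·SQ / (|SF||SQ|), giving 66.32°.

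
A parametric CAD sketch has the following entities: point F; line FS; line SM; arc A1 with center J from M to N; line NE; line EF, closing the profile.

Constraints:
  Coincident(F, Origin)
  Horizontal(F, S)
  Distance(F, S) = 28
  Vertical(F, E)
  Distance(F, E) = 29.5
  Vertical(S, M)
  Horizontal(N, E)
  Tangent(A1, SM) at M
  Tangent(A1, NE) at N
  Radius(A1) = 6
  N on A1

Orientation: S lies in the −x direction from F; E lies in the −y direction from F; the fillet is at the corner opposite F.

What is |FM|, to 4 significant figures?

36.55

F is at the origin; F and S share the same y with |FS| = 28.0 and S on the −x side, so S = (-28.00, 0.000). F and E share the same x with |FE| = 29.5 and E on the −y side, so E = (0.000, -29.50). The virtual corner opposite F is at (-28.00, -29.50). The tangent condition forces JM to be normal to SM and the tangent condition forces JN to be normal to NE, with radius 6.0, so the center J sits 6.0 in from both sides at J = (-22.00, -23.50). That places the tangent points at M = (-28.00, -23.50) on SM and N = (-22.00, -29.50) on NE. Then |FM| = |M − F| = 36.55.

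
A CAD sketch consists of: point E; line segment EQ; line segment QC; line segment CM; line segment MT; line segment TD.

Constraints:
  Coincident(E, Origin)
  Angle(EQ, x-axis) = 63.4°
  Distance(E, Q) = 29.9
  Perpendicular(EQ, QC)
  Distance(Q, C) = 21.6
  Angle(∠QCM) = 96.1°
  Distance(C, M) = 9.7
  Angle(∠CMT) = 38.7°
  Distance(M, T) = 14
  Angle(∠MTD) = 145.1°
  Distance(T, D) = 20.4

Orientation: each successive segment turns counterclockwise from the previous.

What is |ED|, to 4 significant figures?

51.13

∠CMT = 38.7° gives MT at 18.60° from the x-axis; with |MT| = 14.0, T = (2.103, 32.71). ∠MTD = 145.1° gives TD at 53.50° from the x-axis; with |TD| = 20.4, D = (14.24, 49.11). Then |ED| = |D − E| = 51.13.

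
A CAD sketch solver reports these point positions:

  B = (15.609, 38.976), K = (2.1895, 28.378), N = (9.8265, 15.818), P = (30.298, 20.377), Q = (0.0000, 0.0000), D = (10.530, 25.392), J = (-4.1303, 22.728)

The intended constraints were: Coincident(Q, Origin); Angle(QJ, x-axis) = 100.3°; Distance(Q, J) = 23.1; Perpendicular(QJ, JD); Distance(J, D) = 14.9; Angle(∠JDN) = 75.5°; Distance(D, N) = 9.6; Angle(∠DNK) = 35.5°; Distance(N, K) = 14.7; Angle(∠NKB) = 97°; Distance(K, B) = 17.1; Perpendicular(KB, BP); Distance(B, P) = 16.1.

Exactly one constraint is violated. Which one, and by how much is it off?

Distance(B, P) = 16.1 — off by 7.60.

Q = (0.00, 0.00) ✓; QJ at 100.3° ✓; |QJ| = 23.10 ✓; ∠(QJ, JD) = 90.00° ✓; |JD| = 14.90 ✓; ∠JDN = 75.50° ✓; |DN| = 9.600 ✓; ∠DNK = 35.50° ✓; |NK| = 14.70 ✓; ∠NKB = 97.00° ✓; |KB| = 17.10 ✓; ∠(KB, BP) = 90.00° ✓; |BP| = 23.70 ✗.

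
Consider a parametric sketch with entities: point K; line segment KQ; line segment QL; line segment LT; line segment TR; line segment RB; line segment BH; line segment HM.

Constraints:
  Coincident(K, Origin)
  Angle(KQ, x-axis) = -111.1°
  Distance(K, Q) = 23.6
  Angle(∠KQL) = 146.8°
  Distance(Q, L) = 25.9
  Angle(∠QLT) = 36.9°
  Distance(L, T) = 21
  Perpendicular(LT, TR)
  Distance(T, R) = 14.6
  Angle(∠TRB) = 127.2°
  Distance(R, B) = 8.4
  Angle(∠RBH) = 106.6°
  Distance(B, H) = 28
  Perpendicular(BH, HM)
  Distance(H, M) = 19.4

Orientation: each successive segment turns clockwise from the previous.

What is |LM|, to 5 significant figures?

12.909

∠RBH = 106.6° gives BH at -143.60° from the x-axis; with |BH| = 28.0, H = (-29.009, -45.977). BH is perpendicular to HM, so HM runs at 126.40°; with |HM| = 19.4, M = (-40.521, -30.363). Then |LM| = |M − L| = 12.909.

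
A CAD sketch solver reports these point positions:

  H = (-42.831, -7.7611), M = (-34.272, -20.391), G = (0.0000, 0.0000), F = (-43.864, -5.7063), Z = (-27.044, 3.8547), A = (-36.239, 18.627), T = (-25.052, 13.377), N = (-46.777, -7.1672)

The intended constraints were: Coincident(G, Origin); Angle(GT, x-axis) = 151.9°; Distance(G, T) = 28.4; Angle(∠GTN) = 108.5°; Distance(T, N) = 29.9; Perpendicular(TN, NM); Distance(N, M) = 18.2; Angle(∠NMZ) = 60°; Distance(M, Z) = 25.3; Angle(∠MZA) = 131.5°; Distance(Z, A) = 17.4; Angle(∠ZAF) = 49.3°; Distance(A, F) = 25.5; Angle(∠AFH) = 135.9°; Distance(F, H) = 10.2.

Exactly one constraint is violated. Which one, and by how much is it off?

Distance(F, H) = 10.2 — off by 7.90.

G = (0.00, 0.00) ✓; GT at 151.9° ✓; |GT| = 28.40 ✓; ∠GTN = 108.5° ✓; |TN| = 29.90 ✓; ∠(TN, NM) = 90.00° ✓; |NM| = 18.20 ✓; ∠NMZ = 60.00° ✓; |MZ| = 25.30 ✓; ∠MZA = 131.5° ✓; |ZA| = 17.40 ✓; ∠ZAF = 49.30° ✓; |AF| = 25.50 ✓; ∠AFH = 135.9° ✓; |FH| = 2.300 ✗.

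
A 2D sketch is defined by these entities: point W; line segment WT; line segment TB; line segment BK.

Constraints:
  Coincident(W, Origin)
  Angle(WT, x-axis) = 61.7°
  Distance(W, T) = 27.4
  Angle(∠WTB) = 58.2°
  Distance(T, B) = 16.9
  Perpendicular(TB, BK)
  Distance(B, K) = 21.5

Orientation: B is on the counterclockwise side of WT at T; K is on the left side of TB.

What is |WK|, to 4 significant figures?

3.042

W is at the origin; WT runs at 61.7° with length 27.4, so T = 27.4·(cos 61.7°, sin 61.7°) = (12.99, 24.13). ∠WTB = 58.2°, so TB runs at 61.7° + (180° − 58.2°) = 183.5° from the x-axis; with |TB| = 16.9, B = T + 16.9·(cos 183.5°, sin 183.5°) = (-3.878, 23.09). The perpendicularity gives BK at right angles to TB; with |BK| = 21.5 on the left of TB, K = B + 21.5·(0.06105, -0.9981) = (-2.566, 1.633). Then |WK| = |K − W| = 3.042.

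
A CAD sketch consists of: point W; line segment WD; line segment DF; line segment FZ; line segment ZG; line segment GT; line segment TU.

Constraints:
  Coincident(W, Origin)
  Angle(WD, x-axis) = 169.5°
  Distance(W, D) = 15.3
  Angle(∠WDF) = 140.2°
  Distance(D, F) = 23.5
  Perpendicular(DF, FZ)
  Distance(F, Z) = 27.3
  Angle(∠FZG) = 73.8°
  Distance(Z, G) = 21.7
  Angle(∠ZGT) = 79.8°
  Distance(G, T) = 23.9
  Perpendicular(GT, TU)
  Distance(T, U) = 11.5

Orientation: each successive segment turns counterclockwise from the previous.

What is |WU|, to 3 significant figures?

35.7

W is at the origin; WD runs at 169.5° with length 15.3, so D = (-15.0, 2.79). ∠WDF = 140.2° gives DF at -151° from the x-axis; with |DF| = 23.5, F = (-35.5, -8.71). DF is perpendicular to FZ, so FZ runs at -60.7°; with |FZ| = 27.3, Z = (-22.2, -32.5). ∠FZG = 73.8° gives ZG at 45.5° from the x-axis; with |ZG| = 21.7, G = (-6.97, -17.0). ∠ZGT = 79.8° gives GT at 146° from the x-axis; with |GT| = 23.9, T = (-26.7, -3.57). GT ⟂ TU, so TU runs at -124°; with |TU| = 11.5, U = (-33.2, -13.1). Then |WU| = |U − W| = 35.7.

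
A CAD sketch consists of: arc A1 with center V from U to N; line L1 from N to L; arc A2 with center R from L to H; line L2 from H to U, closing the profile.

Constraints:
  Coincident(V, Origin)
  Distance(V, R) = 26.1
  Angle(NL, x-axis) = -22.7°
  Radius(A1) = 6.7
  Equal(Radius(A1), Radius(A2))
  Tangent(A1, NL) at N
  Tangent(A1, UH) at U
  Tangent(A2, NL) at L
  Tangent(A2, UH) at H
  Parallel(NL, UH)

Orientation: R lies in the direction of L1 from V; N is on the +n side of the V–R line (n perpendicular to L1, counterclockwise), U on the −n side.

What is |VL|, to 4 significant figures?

26.95

The slot axis is L1's direction at -22.7°, so u = (cos -22.7°, sin -22.7°) = (0.9225, -0.3859) and n = (−sin -22.7°, cos -22.7°) = (0.3859, 0.9225). V is at the origin and R lies 26.1 along u from V, so R = 26.1·u = (24.08, -10.07). Tangency of A1 to both parallel lines with radius 6.7 puts N and U at V ± 6.7·n: N = (2.586, 6.181), U = (-2.586, -6.181). Equal radii place L and H the same way about R: L = R + 6.7·n = (26.66, -3.891), H = R − 6.7·n = (21.49, -16.25). Then |VL| = |L − V| = 26.95.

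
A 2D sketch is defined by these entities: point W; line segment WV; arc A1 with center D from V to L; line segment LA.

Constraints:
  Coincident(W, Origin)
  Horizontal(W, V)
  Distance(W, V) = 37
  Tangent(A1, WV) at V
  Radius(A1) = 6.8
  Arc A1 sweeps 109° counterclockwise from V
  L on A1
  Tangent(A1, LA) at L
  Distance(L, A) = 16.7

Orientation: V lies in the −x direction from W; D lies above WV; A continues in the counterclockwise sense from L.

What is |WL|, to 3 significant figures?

31.9

W is at the origin; W and V share the same y with |WV| = 37.0 and V on the −x side, so V = (-37.0, 0.00). Tangency of A1 to WV means the radius DV is perpendicular to WV, so D = V + (0, 6.8) = (-37.0, 6.80). On A1, V sits at bearing -90° from D; a 109° counterclockwise sweep puts L at bearing 19°, so L = D + 6.8·(cos 19°, sin 19°) = (-30.6, 9.01). Then |WL| = |L − W| = 31.9.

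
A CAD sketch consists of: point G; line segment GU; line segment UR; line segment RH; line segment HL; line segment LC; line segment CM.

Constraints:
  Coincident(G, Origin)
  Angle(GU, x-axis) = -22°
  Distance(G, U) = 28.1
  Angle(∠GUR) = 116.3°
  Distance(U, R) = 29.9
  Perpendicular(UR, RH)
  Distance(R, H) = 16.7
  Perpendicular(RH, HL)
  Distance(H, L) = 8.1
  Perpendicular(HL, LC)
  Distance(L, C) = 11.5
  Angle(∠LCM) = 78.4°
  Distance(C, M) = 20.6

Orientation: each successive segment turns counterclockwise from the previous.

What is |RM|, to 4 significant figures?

15.27

HL ⟂ LC, so LC runs at -48.30°; with |LC| = 11.5, C = (38.87, 7.858). ∠LCM = 78.4° gives CM at 53.30° from the x-axis; with |CM| = 20.6, M = (51.18, 24.37). Then |RM| = |M − R| = 15.27.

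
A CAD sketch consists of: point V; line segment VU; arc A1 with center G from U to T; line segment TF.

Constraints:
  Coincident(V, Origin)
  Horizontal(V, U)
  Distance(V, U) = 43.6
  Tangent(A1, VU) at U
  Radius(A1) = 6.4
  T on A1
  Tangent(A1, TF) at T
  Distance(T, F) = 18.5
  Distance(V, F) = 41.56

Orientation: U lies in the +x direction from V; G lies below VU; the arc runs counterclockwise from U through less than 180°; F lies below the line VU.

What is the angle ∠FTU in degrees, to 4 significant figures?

139.8°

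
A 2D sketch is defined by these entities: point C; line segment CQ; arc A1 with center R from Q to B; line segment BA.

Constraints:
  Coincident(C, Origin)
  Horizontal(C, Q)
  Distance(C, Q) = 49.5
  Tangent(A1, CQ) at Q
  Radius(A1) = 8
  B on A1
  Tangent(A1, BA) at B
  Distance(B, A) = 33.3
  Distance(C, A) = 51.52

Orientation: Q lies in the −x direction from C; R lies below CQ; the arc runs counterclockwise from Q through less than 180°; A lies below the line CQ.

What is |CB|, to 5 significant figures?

57.148

Checks: ∠(RQ, QC) = 90.00° ✓; |RQ| = 8.000 ✓; |RB| = 8.000 ✓; ∠(RB, BA) = 90.00° ✓; |BA| = 33.30 ✓; |CA| = 51.52 ✓.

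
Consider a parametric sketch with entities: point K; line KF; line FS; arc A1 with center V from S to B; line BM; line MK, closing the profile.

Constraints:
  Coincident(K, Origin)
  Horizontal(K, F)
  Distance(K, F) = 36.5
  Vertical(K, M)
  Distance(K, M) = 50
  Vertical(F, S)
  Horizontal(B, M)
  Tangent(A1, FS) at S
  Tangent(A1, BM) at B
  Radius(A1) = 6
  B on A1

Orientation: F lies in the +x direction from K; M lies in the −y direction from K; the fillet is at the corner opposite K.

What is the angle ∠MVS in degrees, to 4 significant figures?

168.9°

K is at the origin; K and F share the same y with |KF| = 36.5 and F on the +x side, so F = (36.50, 0.000). KM is vertical with |KM| = 50.0 and M on the −y side, so M = (0.000, -50.00). The virtual corner opposite K is at (36.50, -50.00). Tangency of A1 to FS means the radius VS is perpendicular to FS and since A1 is tangent to BM there, VB ⟂ BM, with radius 6.0, so the center V sits 6.0 in from both sides at V = (30.50, -44.00). That places the tangent points at S = (36.50, -44.00) on FS and B = (30.50, -50.00) on BM. Then cos ∠MVS = VM·VS / (|VM||VS|), giving 168.9°.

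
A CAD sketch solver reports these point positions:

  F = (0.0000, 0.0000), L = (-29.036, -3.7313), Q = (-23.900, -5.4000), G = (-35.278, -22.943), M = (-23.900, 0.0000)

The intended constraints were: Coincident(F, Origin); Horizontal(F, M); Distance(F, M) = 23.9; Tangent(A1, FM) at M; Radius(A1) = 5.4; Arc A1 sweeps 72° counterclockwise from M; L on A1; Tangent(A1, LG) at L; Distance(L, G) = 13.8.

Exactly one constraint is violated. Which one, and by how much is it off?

Distance(L, G) = 13.8 — off by 6.40.

F = (0.00, 0.00) ✓; F.y = 0.00, M.y = 0.00 ✓; |FM| = 23.90 ✓; ∠(QM, MF) = 90.00° ✓; |QM| = 5.400 ✓; bearing(Q→L) − bearing(Q→M) = 72.00° ✓; |QL| = 5.400 ✓; ∠(QL, LG) = 90.00° ✓; |LG| = 20.20 ✗.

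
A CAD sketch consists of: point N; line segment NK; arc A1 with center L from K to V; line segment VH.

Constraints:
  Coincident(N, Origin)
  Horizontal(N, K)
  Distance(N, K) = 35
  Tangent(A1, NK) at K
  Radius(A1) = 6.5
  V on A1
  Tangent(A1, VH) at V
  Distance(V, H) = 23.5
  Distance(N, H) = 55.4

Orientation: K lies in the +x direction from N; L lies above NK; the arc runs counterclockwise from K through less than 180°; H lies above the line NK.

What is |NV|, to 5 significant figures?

41.422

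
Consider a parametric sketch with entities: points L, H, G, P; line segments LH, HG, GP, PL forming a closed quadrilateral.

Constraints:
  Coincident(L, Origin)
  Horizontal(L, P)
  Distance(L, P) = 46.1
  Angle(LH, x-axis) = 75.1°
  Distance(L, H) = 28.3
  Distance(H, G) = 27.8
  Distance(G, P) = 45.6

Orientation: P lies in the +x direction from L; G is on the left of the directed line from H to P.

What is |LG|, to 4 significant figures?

52.49

L is at the origin; LP is horizontal with |LP| = 46.1 and P in +x, so P = (46.1, 0). LH runs at 75.1° with |LH| = 28.3, so H = (7.277, 27.35). G is determined by |HG| = 27.8 and |GP| = 45.6 together: it lies at the intersection of circle(H, 27.8) and circle(P, 45.6). With |HP| = 47.49, the foot of the radical line on HP is 9.988 from H and the perpendicular offset is √(27.8² − 9.988²) = 25.94. Taking the left-of-HP solution: G = (30.38, 42.81).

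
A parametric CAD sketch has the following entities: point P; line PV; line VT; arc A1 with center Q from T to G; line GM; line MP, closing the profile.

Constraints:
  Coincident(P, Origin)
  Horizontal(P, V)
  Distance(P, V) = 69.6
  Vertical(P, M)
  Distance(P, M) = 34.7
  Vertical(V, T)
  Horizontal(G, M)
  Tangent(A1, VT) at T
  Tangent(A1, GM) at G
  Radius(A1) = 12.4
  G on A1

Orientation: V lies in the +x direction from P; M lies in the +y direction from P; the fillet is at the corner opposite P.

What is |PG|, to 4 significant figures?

66.90

P is at the origin; P and V share the same y with |PV| = 69.6 and V on the +x side, so V = (69.60, 0.000). P and M share the same x with |PM| = 34.7 and M on the +y side, so M = (0.000, 34.70). The virtual corner opposite P is at (69.60, 34.70). The tangent condition forces QT to be normal to VT and A1 meets GM tangentially, so QG is at right angles to GM, with radius 12.4, so the center Q sits 12.4 in from both sides at Q = (57.20, 22.30). That places the tangent points at T = (69.60, 22.30) on VT and G = (57.20, 34.70) on GM. Then |PG| = |G − P| = 66.90.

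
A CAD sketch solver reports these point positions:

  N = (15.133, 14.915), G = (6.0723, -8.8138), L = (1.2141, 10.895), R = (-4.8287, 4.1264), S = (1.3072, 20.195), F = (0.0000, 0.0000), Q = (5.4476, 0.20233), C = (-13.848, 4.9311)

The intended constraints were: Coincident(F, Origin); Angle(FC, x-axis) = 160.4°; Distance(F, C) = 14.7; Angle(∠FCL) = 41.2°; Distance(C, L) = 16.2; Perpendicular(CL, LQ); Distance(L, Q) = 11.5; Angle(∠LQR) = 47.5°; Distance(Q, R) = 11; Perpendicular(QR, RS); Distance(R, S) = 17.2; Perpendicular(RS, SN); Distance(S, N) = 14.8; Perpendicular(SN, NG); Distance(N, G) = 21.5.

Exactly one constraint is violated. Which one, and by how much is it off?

Distance(N, G) = 21.5 — off by 3.90.

F = (0.00, 0.00) ✓; FC at 160.4° ✓; |FC| = 14.70 ✓; ∠FCL = 41.20° ✓; |CL| = 16.20 ✓; ∠(CL, LQ) = 90.00° ✓; |LQ| = 11.50 ✓; ∠LQR = 47.50° ✓; |QR| = 11.00 ✓; ∠(QR, RS) = 90.00° ✓; |RS| = 17.20 ✓; ∠(RS, SN) = 90.00° ✓; |SN| = 14.80 ✓; ∠(SN, NG) = 90.00° ✓; |NG| = 25.40 ✗.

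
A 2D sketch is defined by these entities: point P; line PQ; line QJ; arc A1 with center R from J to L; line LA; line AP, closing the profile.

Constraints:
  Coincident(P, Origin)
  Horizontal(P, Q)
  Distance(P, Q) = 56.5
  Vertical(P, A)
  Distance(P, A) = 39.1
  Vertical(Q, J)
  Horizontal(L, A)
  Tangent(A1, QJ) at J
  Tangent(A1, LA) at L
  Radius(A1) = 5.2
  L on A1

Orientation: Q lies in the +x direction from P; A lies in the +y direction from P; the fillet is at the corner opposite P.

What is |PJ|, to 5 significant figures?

65.890

The virtual corner opposite P is at (56.500, 39.100). Tangency of A1 to QJ means the radius RJ is perpendicular to QJ and the tangent condition forces RL to be normal to LA, with radius 5.2, so the center R sits 5.2 in from both sides at R = (51.300, 33.900). That places the tangent points at J = (56.500, 33.900) on QJ and L = (51.300, 39.100) on LA. Then |PJ| = |J − P| = 65.890.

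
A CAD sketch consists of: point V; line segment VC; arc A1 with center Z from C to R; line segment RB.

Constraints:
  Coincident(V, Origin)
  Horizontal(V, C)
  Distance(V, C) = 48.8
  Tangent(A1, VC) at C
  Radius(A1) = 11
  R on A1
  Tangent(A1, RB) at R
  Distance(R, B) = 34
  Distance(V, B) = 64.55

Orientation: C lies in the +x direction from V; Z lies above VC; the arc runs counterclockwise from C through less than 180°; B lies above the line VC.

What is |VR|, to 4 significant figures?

60.84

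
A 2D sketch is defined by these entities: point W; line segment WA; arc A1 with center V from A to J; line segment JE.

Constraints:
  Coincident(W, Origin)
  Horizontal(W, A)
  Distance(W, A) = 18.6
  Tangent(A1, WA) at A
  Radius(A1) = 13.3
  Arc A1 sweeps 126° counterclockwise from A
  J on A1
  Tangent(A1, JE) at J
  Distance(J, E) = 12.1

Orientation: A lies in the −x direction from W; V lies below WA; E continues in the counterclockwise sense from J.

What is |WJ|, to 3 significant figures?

36.2

W is at the origin; WA is horizontal with |WA| = 18.6 and A on the −x side, so A = (-18.6, 0.00). Since A1 is tangent to WA there, VA ⟂ WA, so V = A + (0, -13.3) = (-18.6, -13.3). On A1, A sits at bearing 90° from V; a 126° counterclockwise sweep puts J at bearing 216°, so J = V + 13.3·(cos 216°, sin 216°) = (-29.4, -21.1). Then |WJ| = |J − W| = 36.2.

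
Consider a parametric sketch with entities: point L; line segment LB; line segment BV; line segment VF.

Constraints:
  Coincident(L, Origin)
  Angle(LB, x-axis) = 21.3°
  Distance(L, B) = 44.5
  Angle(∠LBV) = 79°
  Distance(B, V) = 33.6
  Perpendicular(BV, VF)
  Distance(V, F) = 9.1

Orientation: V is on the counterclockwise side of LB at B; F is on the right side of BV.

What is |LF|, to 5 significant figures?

58.450

∠LBV = 79.0°, so BV runs at 21.3° + (180° − 79.0°) = 122.30° from the x-axis; with |BV| = 33.6, V = B + 33.6·(cos 122.30°, sin 122.30°) = (23.506, 44.565). BV ⟂ VF; with |VF| = 9.1 on the right of BV, F = V + 9.1·(0.84526, 0.53435) = (31.198, 49.428). Then |LF| = |F − L| = 58.450.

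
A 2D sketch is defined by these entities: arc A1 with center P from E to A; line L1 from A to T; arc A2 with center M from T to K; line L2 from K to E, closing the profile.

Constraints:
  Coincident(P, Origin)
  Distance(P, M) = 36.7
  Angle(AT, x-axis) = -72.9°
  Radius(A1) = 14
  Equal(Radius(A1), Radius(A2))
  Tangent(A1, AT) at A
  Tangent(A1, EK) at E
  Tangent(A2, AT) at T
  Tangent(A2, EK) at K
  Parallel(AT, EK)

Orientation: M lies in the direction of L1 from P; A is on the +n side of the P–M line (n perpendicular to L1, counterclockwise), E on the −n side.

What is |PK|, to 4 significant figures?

39.28

The slot axis is L1's direction at -72.9°, so u = (cos -72.9°, sin -72.9°) = (0.2940, -0.9558) and n = (−sin -72.9°, cos -72.9°) = (0.9558, 0.2940). P is at the origin and M lies 36.7 along u from P, so M = 36.7·u = (10.79, -35.08). Tangency of A1 to both parallel lines with radius 14.0 puts A and E at P ± 14.0·n: A = (13.38, 4.117), E = (-13.38, -4.117). Equal radii place T and K the same way about M: T = M + 14.0·n = (24.17, -30.96), K = M − 14.0·n = (-2.590, -39.19). Then |PK| = |K − P| = 39.28.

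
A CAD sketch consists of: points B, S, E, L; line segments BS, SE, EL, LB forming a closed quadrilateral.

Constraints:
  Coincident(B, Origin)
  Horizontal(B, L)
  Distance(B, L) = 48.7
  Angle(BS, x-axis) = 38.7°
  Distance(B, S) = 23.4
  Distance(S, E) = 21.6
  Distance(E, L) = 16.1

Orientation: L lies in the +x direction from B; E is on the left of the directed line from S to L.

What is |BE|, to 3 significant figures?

42.0

B is at the origin; BL is horizontal with |BL| = 48.7 and L in +x, so L = (48.7, 0). BS runs at 38.7° with |BS| = 23.4, so S = (18.3, 14.6). E is determined by |SE| = 21.6 and |EL| = 16.1 together: it lies at the intersection of circle(S, 21.6) and circle(L, 16.1). With |SL| = 33.8, the foot of the radical line on SL is 20.0 from S and the perpendicular offset is √(21.6² − 20.0²) = 8.27. Taking the left-of-SL solution: E = (39.8, 13.4).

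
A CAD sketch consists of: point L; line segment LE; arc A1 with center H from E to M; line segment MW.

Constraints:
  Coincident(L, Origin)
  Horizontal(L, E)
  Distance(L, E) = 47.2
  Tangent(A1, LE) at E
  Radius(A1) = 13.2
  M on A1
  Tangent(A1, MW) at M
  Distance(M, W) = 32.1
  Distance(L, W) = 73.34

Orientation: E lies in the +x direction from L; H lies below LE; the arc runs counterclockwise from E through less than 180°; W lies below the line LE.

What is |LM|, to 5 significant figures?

42.557

Checks: |HM| = 13.20 ✓; ∠(HM, MW) = 90.00° ✓; |MW| = 32.10 ✓; |LW| = 73.34 ✓.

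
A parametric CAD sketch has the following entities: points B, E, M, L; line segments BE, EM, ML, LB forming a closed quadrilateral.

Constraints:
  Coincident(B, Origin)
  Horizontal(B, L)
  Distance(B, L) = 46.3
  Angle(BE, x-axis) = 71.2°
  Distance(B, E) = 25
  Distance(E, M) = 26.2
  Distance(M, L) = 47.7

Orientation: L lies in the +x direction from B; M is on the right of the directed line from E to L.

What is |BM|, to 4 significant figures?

1.592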